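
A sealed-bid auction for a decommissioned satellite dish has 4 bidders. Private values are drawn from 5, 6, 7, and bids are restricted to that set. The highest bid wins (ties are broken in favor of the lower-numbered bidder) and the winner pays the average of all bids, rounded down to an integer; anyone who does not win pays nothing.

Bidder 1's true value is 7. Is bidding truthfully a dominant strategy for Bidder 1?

No

Consider the case where Bidder 2 bids 5, Bidder 3 bids 6 and Bidder 4 bids 6.
Truthful bid 7: wins, pays 6, utility 7 - 6 = 1.
Bid 6 instead: wins, pays 5, utility 7 - 5 = 2.
Since 2 > 1, bidding 6 is strictly better here, so truthful bidding is not dominant.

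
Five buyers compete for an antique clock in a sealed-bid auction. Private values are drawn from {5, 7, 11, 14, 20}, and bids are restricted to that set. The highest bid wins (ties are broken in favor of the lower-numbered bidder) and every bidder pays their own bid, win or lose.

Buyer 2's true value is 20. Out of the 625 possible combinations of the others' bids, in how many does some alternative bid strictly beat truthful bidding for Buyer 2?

317

Others bid (5, 5, 5, 5): truth gives 0; bid 7 gives 13 > 0. Violating.
Others bid (5, 5, 5, 7): truth gives 0; bid 7 gives 13 > 0. Violating.
Others bid (5, 5, 5, 11): truth gives 0; bid 11 gives 9 > 0. Violating.
Others bid (5, 5, 5, 14): truth gives 0; bid 14 gives 6 > 0. Violating.
Others bid (5, 5, 5, 20): truth gives 0; no alternative beats it.
Others bid (5, 5, 7, 20): truth gives 0; no alternative beats it.
(Checking all 625 profiles: 317 have a profitable deviation, 308 do not.)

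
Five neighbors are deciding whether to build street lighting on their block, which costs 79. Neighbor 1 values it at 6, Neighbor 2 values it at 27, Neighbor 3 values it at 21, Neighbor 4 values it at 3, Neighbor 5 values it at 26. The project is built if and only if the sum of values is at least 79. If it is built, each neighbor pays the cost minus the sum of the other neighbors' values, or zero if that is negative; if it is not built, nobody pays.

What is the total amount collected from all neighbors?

64

Total value 83 ≥ cost 79, so it is built.
Neighbor 1: others sum to 77; max(0, 79 - 77) = 2.
Neighbor 2: others sum to 56; max(0, 79 - 56) = 23.
Neighbor 3: others sum to 62; max(0, 79 - 62) = 17.
Neighbor 4: others sum to 80; max(0, 79 - 80) = 0.
Neighbor 5: others sum to 57; max(0, 79 - 57) = 22.
Total collected = 2 + 23 + 17 + 0 + 22 = 64.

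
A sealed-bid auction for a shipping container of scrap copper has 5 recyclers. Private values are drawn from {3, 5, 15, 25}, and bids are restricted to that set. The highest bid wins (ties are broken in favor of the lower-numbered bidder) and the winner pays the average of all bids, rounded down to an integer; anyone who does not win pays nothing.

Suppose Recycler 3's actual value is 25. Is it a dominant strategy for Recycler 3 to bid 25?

No

Consider the case where Recycler 1 bids 3, Recycler 2 bids 3, Recycler 4 bids 3 and Recycler 5 bids 3.
Truthful bid 25: wins, pays 7, utility 25 - 7 = 18.
Bid 5 instead: wins, pays 3, utility 25 - 3 = 22.
Since 22 > 18, bidding 5 is strictly better here, so truthful bidding is not dominant.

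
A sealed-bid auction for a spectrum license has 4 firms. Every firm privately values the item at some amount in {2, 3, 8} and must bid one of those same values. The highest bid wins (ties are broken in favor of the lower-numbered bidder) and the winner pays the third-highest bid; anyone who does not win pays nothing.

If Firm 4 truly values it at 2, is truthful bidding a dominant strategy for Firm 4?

Yes

Check each profile of the others' bids and compare truth against every alternative bid.
Others bid (2, 2, 2): truth gives 0, best alternative gives 0.
Others bid (2, 2, 3): truth gives 0, best alternative gives 0.
Others bid (2, 2, 8): truth gives 0, best alternative gives 0.
Others bid (2, 3, 2): truth gives 0, best alternative gives 0.
Others bid (2, 3, 3): truth gives 0, best alternative gives 0.
Others bid (2, 3, 8): truth gives 0, best alternative gives 0.
(Remaining 21 profiles checked similarly; truth is weakly best in each.)
In every case the truthful bid is at least as good as any alternative, so it is a dominant strategy.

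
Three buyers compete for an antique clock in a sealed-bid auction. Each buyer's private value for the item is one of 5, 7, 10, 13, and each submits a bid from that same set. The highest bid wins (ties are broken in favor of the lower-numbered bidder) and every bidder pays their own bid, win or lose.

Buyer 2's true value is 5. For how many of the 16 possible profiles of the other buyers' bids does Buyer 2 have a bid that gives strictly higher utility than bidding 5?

2

Others bid (5, 5): truth gives -5; bid 7 gives -2 > -5. Violating.
Others bid (5, 7): truth gives -5; bid 7 gives -2 > -5. Violating.
Others bid (5, 10): truth gives -5; no alternative beats it.
Others bid (5, 13): truth gives -5; no alternative beats it.
(Checking all 16 profiles: 2 have a profitable deviation, 14 do not.)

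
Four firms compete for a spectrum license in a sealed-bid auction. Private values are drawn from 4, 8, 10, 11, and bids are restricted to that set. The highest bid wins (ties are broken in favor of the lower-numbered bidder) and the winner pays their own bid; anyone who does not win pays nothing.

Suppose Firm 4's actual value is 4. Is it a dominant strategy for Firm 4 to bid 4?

Check each profile of the others' bids and compare truth against every alternative bid.
Others bid (4, 4, 4): truth gives 0, best alternative gives -4.
Others bid (4, 4, 8): truth gives 0, best alternative gives 0.
Others bid (4, 4, 10): truth gives 0, best alternative gives 0.
Others bid (4, 4, 11): truth gives 0, best alternative gives 0.
Others bid (4, 8, 4): truth gives 0, best alternative gives 0.
Others bid (4, 8, 8): truth gives 0, best alternative gives 0.
(Remaining 58 profiles checked similarly; truth is weakly best in each.)
In every case the truthful bid is at least as good as any alternative, so it is a dominant strategy.

Yes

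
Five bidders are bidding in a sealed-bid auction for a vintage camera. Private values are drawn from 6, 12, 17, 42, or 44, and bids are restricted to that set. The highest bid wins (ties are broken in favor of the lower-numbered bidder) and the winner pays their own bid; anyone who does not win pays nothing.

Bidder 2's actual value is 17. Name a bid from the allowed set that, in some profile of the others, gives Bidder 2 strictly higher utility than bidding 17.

Suppose Bidder 1 bids 6, Bidder 3 bids 6, Bidder 4 bids 6 and Bidder 5 bids 6.
Bid 17: wins, pays 17, utility 17 - 17 = 0.
Bid 12: wins, pays 12, utility 17 - 12 = 5.
So bidding 12 beats truth here (5 > 0).

12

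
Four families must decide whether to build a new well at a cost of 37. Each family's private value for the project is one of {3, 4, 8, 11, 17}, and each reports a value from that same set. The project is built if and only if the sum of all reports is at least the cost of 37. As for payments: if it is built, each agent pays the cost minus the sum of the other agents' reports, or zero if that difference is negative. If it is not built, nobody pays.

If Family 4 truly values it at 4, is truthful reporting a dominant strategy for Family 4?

Check each profile of the others' reports and compare truth against every alternative report.
Others report (3, 17, 17): truth gives 4, best alternative gives 4.
Others report (4, 17, 17): truth gives 4, best alternative gives 4.
Others report (8, 17, 17): truth gives 4, best alternative gives 4.
Others report (11, 11, 17): truth gives 4, best alternative gives 4.
Others report (11, 17, 11): truth gives 4, best alternative gives 4.
Others report (11, 17, 17): truth gives 4, best alternative gives 4.
(Remaining 119 profiles checked similarly; truth is weakly best in each.)
In every case the truthful report is at least as good as any alternative, so it is a dominant strategy.

Yes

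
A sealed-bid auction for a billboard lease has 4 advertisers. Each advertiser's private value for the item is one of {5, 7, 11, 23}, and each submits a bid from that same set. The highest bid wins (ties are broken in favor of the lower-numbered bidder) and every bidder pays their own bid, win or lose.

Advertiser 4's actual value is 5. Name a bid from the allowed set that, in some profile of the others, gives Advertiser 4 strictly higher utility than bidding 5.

Suppose Advertiser 1 bids 5, Advertiser 2 bids 5 and Advertiser 3 bids 5.
Bid 5: loses but pays 5, utility -5.
Bid 7: wins, pays 7, utility 5 - 7 = -2.
So bidding 7 beats truth here (-2 > -5).

7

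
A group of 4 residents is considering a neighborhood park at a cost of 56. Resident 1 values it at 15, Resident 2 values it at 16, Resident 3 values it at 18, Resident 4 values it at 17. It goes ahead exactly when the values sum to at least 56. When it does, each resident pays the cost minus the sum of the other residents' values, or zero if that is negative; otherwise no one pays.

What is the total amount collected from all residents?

Total value 66 ≥ cost 56, so it is built.
Resident 1: others sum to 51; max(0, 56 - 51) = 5.
Resident 2: others sum to 50; max(0, 56 - 50) = 6.
Resident 3: others sum to 48; max(0, 56 - 48) = 8.
Resident 4: others sum to 49; max(0, 56 - 49) = 7.
Total collected = 5 + 6 + 8 + 7 = 26.

26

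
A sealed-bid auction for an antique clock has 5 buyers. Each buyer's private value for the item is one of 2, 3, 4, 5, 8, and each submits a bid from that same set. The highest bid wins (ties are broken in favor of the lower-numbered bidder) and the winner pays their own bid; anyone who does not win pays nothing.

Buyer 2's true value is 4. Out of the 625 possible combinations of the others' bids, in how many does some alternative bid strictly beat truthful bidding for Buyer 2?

8

Others bid (2, 2, 2, 2): truth gives 0; bid 3 gives 1 > 0. Violating.
Others bid (2, 2, 2, 3): truth gives 0; bid 3 gives 1 > 0. Violating.
Others bid (2, 2, 3, 2): truth gives 0; bid 3 gives 1 > 0. Violating.
Others bid (2, 2, 3, 3): truth gives 0; bid 3 gives 1 > 0. Violating.
Others bid (2, 2, 2, 4): truth gives 0; no alternative beats it.
Others bid (2, 2, 2, 5): truth gives 0; no alternative beats it.
(Checking all 625 profiles: 8 have a profitable deviation, 617 do not.)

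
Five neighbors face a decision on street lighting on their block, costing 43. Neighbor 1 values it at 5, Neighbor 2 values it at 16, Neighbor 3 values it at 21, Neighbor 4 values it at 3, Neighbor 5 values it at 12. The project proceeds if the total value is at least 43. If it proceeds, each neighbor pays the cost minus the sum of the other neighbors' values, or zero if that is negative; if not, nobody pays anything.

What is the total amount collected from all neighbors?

Total value 57 ≥ cost 43, so it is built.
Neighbor 1: others sum to 52; max(0, 43 - 52) = 0.
Neighbor 2: others sum to 41; max(0, 43 - 41) = 2.
Neighbor 3: others sum to 36; max(0, 43 - 36) = 7.
Neighbor 4: others sum to 54; max(0, 43 - 54) = 0.
Neighbor 5: others sum to 45; max(0, 43 - 45) = 0.
Total collected = 0 + 2 + 7 + 0 + 0 = 9.

9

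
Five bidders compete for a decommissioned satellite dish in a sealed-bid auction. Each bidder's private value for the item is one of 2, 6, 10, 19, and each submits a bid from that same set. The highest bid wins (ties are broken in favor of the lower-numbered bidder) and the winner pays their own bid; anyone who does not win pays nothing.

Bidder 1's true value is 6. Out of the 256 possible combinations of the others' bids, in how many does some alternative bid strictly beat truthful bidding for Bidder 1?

1

Others bid (2, 2, 2, 2): truth gives 0; bid 2 gives 4 > 0. Violating.
Others bid (2, 2, 2, 6): truth gives 0; no alternative beats it.
Others bid (2, 2, 2, 10): truth gives 0; no alternative beats it.
(Checking all 256 profiles: 1 has a profitable deviation, 255 do not.)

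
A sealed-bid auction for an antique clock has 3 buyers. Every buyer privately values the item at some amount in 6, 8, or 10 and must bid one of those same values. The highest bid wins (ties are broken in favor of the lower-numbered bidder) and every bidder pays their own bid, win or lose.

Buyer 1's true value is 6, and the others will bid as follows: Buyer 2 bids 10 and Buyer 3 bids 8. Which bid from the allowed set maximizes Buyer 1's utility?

Bid 6: loses but pays 6, utility -6.
Bid 8: loses but pays 8, utility -8.
Bid 10: wins, pays 10, utility 6 - 10 = -4.
The best choice is 10 with utility -4.

10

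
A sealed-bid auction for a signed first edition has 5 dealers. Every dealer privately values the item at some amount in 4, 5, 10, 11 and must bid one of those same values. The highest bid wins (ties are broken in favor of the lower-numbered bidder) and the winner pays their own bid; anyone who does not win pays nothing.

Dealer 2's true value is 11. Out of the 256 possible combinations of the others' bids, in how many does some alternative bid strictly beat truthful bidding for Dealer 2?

54

Others bid (4, 4, 4, 4): truth gives 0; bid 5 gives 6 > 0. Violating.
Others bid (4, 4, 4, 5): truth gives 0; bid 5 gives 6 > 0. Violating.
Others bid (4, 4, 4, 10): truth gives 0; bid 10 gives 1 > 0. Violating.
Others bid (4, 4, 5, 4): truth gives 0; bid 5 gives 6 > 0. Violating.
Others bid (4, 4, 4, 11): truth gives 0; no alternative beats it.
Others bid (4, 4, 5, 11): truth gives 0; no alternative beats it.
(Checking all 256 profiles: 54 have a profitable deviation, 202 do not.)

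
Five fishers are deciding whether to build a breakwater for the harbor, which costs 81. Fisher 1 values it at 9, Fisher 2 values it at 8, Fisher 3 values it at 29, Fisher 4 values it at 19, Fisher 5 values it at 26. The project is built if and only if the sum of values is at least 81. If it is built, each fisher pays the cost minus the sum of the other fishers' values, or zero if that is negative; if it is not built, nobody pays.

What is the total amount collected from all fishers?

Total value 91 ≥ cost 81, so it is built.
Fisher 1: others sum to 82; max(0, 81 - 82) = 0.
Fisher 2: others sum to 83; max(0, 81 - 83) = 0.
Fisher 3: others sum to 62; max(0, 81 - 62) = 19.
Fisher 4: others sum to 72; max(0, 81 - 72) = 9.
Fisher 5: others sum to 65; max(0, 81 - 65) = 16.
Total collected = 0 + 0 + 19 + 9 + 16 = 44.

44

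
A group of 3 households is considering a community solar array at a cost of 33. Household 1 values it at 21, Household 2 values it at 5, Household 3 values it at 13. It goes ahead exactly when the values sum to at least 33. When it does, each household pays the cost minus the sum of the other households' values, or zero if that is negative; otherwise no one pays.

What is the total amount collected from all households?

Total value 39 ≥ cost 33, so it is built.
Household 1: others sum to 18; max(0, 33 - 18) = 15.
Household 2: others sum to 34; max(0, 33 - 34) = 0.
Household 3: others sum to 26; max(0, 33 - 26) = 7.
Total collected = 15 + 0 + 7 = 22.

22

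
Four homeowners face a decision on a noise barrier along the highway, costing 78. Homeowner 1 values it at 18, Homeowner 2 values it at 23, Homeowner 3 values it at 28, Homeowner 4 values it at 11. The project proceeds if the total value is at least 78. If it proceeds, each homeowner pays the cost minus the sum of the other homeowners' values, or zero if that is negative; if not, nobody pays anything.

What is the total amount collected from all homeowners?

Total value 80 ≥ cost 78, so it is built.
Homeowner 1: others sum to 62; max(0, 78 - 62) = 16.
Homeowner 2: others sum to 57; max(0, 78 - 57) = 21.
Homeowner 3: others sum to 52; max(0, 78 - 52) = 26.
Homeowner 4: others sum to 69; max(0, 78 - 69) = 9.
Total collected = 16 + 21 + 26 + 9 = 72.

72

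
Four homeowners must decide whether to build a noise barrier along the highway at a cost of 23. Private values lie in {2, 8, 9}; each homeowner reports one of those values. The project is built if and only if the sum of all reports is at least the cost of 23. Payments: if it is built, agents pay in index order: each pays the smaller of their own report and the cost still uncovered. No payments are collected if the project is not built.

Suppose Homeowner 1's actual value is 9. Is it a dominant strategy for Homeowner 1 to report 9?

Consider the case where Homeowner 2 reports 2, Homeowner 3 reports 8 and Homeowner 4 reports 8.
Truthful report 9: project built, pays 9, utility 9 - 9 = 0.
Report 8 instead: project built, pays 8, utility 9 - 8 = 1.
Since 1 > 0, reporting 8 is strictly better here, so truthful reporting is not dominant.

No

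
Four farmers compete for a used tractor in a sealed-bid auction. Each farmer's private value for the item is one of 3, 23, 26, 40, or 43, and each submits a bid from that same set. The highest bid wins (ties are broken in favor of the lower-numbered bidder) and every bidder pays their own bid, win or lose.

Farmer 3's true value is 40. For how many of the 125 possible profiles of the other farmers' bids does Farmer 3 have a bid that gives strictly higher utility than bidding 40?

Others bid (3, 3, 3): truth gives 0; bid 23 gives 17 > 0. Violating.
Others bid (3, 3, 23): truth gives 0; bid 23 gives 17 > 0. Violating.
Others bid (3, 3, 26): truth gives 0; bid 26 gives 14 > 0. Violating.
Others bid (3, 3, 43): truth gives -40; bid 3 gives -3 > -40. Violating.
Others bid (3, 3, 40): truth gives 0; no alternative beats it.
Others bid (3, 23, 40): truth gives 0; no alternative beats it.
(Checking all 125 profiles: 101 have a profitable deviation, 24 do not.)

101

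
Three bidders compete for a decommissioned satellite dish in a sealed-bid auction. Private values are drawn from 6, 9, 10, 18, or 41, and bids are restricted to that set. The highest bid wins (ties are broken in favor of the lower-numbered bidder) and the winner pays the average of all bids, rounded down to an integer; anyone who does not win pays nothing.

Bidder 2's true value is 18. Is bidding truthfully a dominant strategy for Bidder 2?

No

Consider the case where Bidder 1 bids 6 and Bidder 3 bids 6.
Truthful bid 18: wins, pays 10, utility 18 - 10 = 8.
Bid 9 instead: wins, pays 7, utility 18 - 7 = 11.
Since 11 > 8, bidding 9 is strictly better here, so truthful bidding is not dominant.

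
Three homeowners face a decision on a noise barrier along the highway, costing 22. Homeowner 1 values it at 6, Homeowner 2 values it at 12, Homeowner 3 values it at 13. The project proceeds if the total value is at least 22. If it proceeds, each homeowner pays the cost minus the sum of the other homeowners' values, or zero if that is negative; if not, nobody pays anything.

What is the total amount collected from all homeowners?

7

Total value 31 ≥ cost 22, so it is built.
Homeowner 1: others sum to 25; max(0, 22 - 25) = 0.
Homeowner 2: others sum to 19; max(0, 22 - 19) = 3.
Homeowner 3: others sum to 18; max(0, 22 - 18) = 4.
Total collected = 0 + 3 + 4 = 7.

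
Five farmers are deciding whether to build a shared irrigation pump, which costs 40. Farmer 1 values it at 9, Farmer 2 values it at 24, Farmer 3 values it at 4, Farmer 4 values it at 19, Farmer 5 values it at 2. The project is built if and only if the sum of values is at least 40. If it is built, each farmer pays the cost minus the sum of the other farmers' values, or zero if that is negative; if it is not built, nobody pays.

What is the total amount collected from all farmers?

7

Total value 58 ≥ cost 40, so it is built.
Farmer 1: others sum to 49; max(0, 40 - 49) = 0.
Farmer 2: others sum to 34; max(0, 40 - 34) = 6.
Farmer 3: others sum to 54; max(0, 40 - 54) = 0.
Farmer 4: others sum to 39; max(0, 40 - 39) = 1.
Farmer 5: others sum to 56; max(0, 40 - 56) = 0.
Total collected = 0 + 6 + 0 + 1 + 0 = 7.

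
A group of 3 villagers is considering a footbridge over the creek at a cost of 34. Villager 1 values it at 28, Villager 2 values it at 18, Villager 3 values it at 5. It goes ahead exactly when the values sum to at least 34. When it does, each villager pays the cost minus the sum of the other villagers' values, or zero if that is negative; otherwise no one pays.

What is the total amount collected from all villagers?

12

Total value 51 ≥ cost 34, so it is built.
Villager 1: others sum to 23; max(0, 34 - 23) = 11.
Villager 2: others sum to 33; max(0, 34 - 33) = 1.
Villager 3: others sum to 46; max(0, 34 - 46) = 0.
Total collected = 11 + 1 + 0 = 12.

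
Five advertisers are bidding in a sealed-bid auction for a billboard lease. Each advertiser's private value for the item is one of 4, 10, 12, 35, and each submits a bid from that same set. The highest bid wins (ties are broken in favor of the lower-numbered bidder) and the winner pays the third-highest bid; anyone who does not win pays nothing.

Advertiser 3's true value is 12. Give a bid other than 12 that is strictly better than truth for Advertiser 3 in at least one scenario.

Suppose Advertiser 1 bids 4, Advertiser 2 bids 4, Advertiser 4 bids 4 and Advertiser 5 bids 35.
Bid 12: loses, pays 0, utility 0.
Bid 35: wins, pays 4, utility 12 - 4 = 8.
So bidding 35 beats truth here (8 > 0).

35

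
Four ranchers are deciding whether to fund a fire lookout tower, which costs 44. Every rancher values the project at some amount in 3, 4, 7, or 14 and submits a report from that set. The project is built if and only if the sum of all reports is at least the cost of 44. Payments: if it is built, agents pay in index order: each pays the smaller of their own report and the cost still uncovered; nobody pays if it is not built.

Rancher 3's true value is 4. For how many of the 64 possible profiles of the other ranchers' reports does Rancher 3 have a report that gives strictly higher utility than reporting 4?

Others report (14, 14, 14): truth gives 0; report 3 gives 1 > 0. Violating.
Others report (3, 3, 3): truth gives 0; no alternative beats it.
Others report (3, 3, 4): truth gives 0; no alternative beats it.
(Checking all 64 profiles: 1 has a profitable deviation, 63 do not.)

1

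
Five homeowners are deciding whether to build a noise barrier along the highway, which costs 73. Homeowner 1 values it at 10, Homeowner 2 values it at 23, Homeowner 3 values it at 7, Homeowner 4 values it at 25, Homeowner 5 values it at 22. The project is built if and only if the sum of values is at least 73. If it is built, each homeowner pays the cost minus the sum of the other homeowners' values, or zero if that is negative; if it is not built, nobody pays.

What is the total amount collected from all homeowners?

Total value 87 ≥ cost 73, so it is built.
Homeowner 1: others sum to 77; max(0, 73 - 77) = 0.
Homeowner 2: others sum to 64; max(0, 73 - 64) = 9.
Homeowner 3: others sum to 80; max(0, 73 - 80) = 0.
Homeowner 4: others sum to 62; max(0, 73 - 62) = 11.
Homeowner 5: others sum to 65; max(0, 73 - 65) = 8.
Total collected = 0 + 9 + 0 + 11 + 8 = 28.

28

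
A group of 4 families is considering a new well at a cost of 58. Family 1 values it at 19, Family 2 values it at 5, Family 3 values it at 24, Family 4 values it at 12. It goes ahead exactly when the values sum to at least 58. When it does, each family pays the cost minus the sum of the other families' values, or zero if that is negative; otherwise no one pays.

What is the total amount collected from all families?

Total value 60 ≥ cost 58, so it is built.
Family 1: others sum to 41; max(0, 58 - 41) = 17.
Family 2: others sum to 55; max(0, 58 - 55) = 3.
Family 3: others sum to 36; max(0, 58 - 36) = 22.
Family 4: others sum to 48; max(0, 58 - 48) = 10.
Total collected = 17 + 3 + 22 + 10 = 52.

52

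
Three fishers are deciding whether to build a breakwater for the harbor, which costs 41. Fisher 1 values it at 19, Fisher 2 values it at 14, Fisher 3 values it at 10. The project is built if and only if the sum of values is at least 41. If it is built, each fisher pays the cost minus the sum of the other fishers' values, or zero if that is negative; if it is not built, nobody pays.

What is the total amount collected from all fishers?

37

Total value 43 ≥ cost 41, so it is built.
Fisher 1: others sum to 24; max(0, 41 - 24) = 17.
Fisher 2: others sum to 29; max(0, 41 - 29) = 12.
Fisher 3: others sum to 33; max(0, 41 - 33) = 8.
Total collected = 17 + 12 + 8 = 37.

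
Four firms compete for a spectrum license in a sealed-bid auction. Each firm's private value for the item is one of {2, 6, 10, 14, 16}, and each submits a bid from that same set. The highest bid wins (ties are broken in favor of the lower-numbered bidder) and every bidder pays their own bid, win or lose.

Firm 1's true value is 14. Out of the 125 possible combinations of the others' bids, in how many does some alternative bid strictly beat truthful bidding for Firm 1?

Others bid (2, 2, 2): truth gives 0; bid 2 gives 12 > 0. Violating.
Others bid (2, 2, 6): truth gives 0; bid 6 gives 8 > 0. Violating.
Others bid (2, 2, 10): truth gives 0; bid 10 gives 4 > 0. Violating.
Others bid (2, 2, 16): truth gives -14; bid 2 gives -2 > -14. Violating.
Others bid (2, 2, 14): truth gives 0; no alternative beats it.
Others bid (2, 6, 14): truth gives 0; no alternative beats it.
(Checking all 125 profiles: 88 have a profitable deviation, 37 do not.)

88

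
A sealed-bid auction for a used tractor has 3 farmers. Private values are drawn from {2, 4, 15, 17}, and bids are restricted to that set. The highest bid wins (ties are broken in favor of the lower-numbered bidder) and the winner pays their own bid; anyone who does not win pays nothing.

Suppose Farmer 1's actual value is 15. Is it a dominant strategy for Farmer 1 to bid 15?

No

Consider the case where Farmer 2 bids 2 and Farmer 3 bids 2.
Truthful bid 15: wins, pays 15, utility 15 - 15 = 0.
Bid 2 instead: wins, pays 2, utility 15 - 2 = 13.
Since 13 > 0, bidding 2 is strictly better here, so truthful bidding is not dominant.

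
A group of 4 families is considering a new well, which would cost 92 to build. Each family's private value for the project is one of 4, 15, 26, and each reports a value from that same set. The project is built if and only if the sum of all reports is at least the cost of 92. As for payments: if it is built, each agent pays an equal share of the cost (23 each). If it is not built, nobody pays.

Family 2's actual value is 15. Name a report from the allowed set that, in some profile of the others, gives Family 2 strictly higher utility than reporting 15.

4

Suppose Family 1 reports 26, Family 3 reports 26 and Family 4 reports 26.
Report 15: project built, pays 23, utility 15 - 23 = -8.
Report 4: project not built, utility 0.
So reporting 4 beats truth here (0 > -8).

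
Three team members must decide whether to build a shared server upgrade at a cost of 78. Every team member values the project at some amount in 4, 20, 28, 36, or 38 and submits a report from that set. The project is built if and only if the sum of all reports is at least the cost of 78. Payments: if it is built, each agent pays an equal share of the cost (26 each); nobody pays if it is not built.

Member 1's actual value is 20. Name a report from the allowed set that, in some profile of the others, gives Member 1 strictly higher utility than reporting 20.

4

Suppose Member 2 reports 20 and Member 3 reports 38.
Report 20: project built, pays 26, utility 20 - 26 = -6.
Report 4: project not built, utility 0.
So reporting 4 beats truth here (0 > -6).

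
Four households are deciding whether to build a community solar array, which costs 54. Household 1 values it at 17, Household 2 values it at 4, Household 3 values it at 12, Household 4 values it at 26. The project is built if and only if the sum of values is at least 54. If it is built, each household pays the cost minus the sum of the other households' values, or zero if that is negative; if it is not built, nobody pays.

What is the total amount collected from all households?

Total value 59 ≥ cost 54, so it is built.
Household 1: others sum to 42; max(0, 54 - 42) = 12.
Household 2: others sum to 55; max(0, 54 - 55) = 0.
Household 3: others sum to 47; max(0, 54 - 47) = 7.
Household 4: others sum to 33; max(0, 54 - 33) = 21.
Total collected = 12 + 0 + 7 + 21 = 40.

40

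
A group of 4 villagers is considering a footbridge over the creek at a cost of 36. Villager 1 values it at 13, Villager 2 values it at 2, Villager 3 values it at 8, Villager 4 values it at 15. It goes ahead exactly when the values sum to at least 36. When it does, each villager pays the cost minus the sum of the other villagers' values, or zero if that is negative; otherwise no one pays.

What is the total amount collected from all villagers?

Total value 38 ≥ cost 36, so it is built.
Villager 1: others sum to 25; max(0, 36 - 25) = 11.
Villager 2: others sum to 36; max(0, 36 - 36) = 0.
Villager 3: others sum to 30; max(0, 36 - 30) = 6.
Villager 4: others sum to 23; max(0, 36 - 23) = 13.
Total collected = 11 + 0 + 6 + 13 = 30.

30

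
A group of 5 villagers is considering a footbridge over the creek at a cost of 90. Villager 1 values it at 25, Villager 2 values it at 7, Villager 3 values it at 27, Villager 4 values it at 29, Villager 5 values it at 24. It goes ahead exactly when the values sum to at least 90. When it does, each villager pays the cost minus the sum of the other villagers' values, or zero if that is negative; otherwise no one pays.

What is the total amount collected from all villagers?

Total value 112 ≥ cost 90, so it is built.
Villager 1: others sum to 87; max(0, 90 - 87) = 3.
Villager 2: others sum to 105; max(0, 90 - 105) = 0.
Villager 3: others sum to 85; max(0, 90 - 85) = 5.
Villager 4: others sum to 83; max(0, 90 - 83) = 7.
Villager 5: others sum to 88; max(0, 90 - 88) = 2.
Total collected = 3 + 0 + 5 + 7 + 2 = 17.

17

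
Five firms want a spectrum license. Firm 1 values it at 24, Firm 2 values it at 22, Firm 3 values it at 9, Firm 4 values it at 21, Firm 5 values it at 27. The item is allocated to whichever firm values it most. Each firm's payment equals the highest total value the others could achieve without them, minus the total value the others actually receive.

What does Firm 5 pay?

Firm 5 has the highest value and receives the item.
Without Firm 5, the item would go to the next-highest value, 24, so the others could achieve 24.
With Firm 5 present and winning, the others receive nothing, so their total is 0.
Payment = 24 - 0 = 24.

24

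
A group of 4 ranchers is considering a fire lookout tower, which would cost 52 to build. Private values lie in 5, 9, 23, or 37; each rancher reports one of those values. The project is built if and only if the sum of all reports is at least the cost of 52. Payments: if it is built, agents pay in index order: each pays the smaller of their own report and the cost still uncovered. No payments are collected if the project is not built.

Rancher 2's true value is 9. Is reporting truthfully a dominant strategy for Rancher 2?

Consider the case where Rancher 1 reports 5, Rancher 3 reports 5 and Rancher 4 reports 37.
Truthful report 9: project built, pays 9, utility 9 - 9 = 0.
Report 5 instead: project built, pays 5, utility 9 - 5 = 4.
Since 4 > 0, reporting 5 is strictly better here, so truthful reporting is not dominant.

No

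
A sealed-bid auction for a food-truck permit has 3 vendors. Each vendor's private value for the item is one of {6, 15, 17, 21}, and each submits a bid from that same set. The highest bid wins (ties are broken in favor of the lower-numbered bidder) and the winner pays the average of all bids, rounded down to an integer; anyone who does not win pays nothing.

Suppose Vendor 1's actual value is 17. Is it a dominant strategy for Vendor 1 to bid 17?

No

Consider the case where Vendor 2 bids 6 and Vendor 3 bids 6.
Truthful bid 17: wins, pays 9, utility 17 - 9 = 8.
Bid 6 instead: wins, pays 6, utility 17 - 6 = 11.
Since 11 > 8, bidding 6 is strictly better here, so truthful bidding is not dominant.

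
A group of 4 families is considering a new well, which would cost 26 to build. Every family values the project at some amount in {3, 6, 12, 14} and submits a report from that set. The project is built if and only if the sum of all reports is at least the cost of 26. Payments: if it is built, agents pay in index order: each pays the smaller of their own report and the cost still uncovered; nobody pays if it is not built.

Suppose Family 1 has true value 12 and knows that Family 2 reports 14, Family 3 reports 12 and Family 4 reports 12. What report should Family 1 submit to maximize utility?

Report 3: project built, pays 3, utility 12 - 3 = 9.
Report 6: project built, pays 6, utility 12 - 6 = 6.
Report 12: project built, pays 12, utility 12 - 12 = 0.
Report 14: project built, pays 14, utility 12 - 14 = -2.
The best choice is 3 with utility 9.

3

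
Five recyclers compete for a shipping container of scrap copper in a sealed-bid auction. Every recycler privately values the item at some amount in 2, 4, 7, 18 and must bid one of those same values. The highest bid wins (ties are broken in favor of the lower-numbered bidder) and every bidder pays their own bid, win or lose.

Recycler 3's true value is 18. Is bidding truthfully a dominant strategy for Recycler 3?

No

Consider the case where Recycler 1 bids 2, Recycler 2 bids 2, Recycler 4 bids 2 and Recycler 5 bids 2.
Truthful bid 18: wins, pays 18, utility 18 - 18 = 0.
Bid 4 instead: wins, pays 4, utility 18 - 4 = 14.
Since 14 > 0, bidding 4 is strictly better here, so truthful bidding is not dominant.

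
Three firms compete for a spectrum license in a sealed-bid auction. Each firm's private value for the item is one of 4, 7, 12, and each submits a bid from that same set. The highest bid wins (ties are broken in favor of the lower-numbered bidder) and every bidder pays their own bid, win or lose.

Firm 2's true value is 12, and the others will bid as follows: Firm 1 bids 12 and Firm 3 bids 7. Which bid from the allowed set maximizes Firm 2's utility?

Bid 4: loses but pays 4, utility -4.
Bid 7: loses but pays 7, utility -7.
Bid 12: loses but pays 12, utility -12.
The best choice is 4 with utility -4.

4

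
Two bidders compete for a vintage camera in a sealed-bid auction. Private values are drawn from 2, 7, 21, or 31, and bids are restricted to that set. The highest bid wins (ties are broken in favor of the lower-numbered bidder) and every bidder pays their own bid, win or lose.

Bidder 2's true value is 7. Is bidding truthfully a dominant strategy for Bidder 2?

No

Consider the case where Bidder 1 bids 7.
Truthful bid 7: loses but pays 7, utility -7.
Bid 2 instead: loses but pays 2, utility -2.
Since -2 > -7, bidding 2 is strictly better here, so truthful bidding is not dominant.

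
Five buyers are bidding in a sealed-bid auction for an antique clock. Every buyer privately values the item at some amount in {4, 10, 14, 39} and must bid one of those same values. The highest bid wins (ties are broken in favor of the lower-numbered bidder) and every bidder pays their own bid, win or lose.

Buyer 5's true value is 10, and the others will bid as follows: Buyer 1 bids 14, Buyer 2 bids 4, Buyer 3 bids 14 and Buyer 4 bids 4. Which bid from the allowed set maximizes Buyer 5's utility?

4

Bid 4: loses but pays 4, utility -4.
Bid 10: loses but pays 10, utility -10.
Bid 14: loses but pays 14, utility -14.
Bid 39: wins, pays 39, utility 10 - 39 = -29.
The best choice is 4 with utility -4.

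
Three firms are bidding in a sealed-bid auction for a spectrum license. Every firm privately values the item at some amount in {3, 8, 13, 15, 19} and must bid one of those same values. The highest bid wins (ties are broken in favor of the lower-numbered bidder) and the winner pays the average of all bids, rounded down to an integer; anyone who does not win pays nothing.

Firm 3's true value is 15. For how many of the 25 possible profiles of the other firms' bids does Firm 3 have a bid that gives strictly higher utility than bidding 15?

6

Others bid (3, 3): truth gives 8; bid 8 gives 11 > 8. Violating.
Others bid (3, 15): truth gives 0; bid 19 gives 3 > 0. Violating.
Others bid (8, 8): truth gives 5; bid 13 gives 6 > 5. Violating.
Others bid (8, 15): truth gives 0; bid 19 gives 1 > 0. Violating.
Others bid (3, 8): truth gives 7; no alternative beats it.
Others bid (3, 13): truth gives 5; no alternative beats it.
(Checking all 25 profiles: 6 have a profitable deviation, 19 do not.)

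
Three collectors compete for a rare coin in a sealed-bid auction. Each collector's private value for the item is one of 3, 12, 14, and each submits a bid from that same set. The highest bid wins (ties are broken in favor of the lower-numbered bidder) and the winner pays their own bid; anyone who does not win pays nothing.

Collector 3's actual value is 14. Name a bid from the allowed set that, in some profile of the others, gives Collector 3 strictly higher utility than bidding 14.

12

Suppose Collector 1 bids 3 and Collector 2 bids 3.
Bid 14: wins, pays 14, utility 14 - 14 = 0.
Bid 12: wins, pays 12, utility 14 - 12 = 2.
So bidding 12 beats truth here (2 > 0).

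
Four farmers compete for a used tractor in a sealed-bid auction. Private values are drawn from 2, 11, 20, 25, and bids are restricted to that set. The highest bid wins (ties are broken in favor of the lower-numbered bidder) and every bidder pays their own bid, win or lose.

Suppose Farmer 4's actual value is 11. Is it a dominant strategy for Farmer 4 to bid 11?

Consider the case where Farmer 1 bids 2, Farmer 2 bids 2 and Farmer 3 bids 11.
Truthful bid 11: loses but pays 11, utility -11.
Bid 2 instead: loses but pays 2, utility -2.
Since -2 > -11, bidding 2 is strictly better here, so truthful bidding is not dominant.

No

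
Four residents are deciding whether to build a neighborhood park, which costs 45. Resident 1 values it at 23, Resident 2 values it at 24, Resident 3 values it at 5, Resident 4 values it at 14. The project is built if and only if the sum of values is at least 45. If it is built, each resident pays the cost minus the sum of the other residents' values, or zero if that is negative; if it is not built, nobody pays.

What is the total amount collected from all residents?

5

Total value 66 ≥ cost 45, so it is built.
Resident 1: others sum to 43; max(0, 45 - 43) = 2.
Resident 2: others sum to 42; max(0, 45 - 42) = 3.
Resident 3: others sum to 61; max(0, 45 - 61) = 0.
Resident 4: others sum to 52; max(0, 45 - 52) = 0.
Total collected = 2 + 3 + 0 + 0 = 5.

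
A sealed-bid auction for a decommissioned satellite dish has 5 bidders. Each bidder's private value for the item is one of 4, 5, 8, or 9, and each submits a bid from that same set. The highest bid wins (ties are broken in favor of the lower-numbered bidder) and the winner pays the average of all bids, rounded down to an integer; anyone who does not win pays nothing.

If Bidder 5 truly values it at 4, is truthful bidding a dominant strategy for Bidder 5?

Yes

Check each profile of the others' bids and compare truth against every alternative bid.
Others bid (4, 4, 4, 4): truth gives 0, best alternative gives 0.
Others bid (4, 4, 4, 5): truth gives 0, best alternative gives 0.
Others bid (4, 4, 4, 8): truth gives 0, best alternative gives 0.
Others bid (4, 4, 4, 9): truth gives 0, best alternative gives 0.
Others bid (4, 4, 5, 4): truth gives 0, best alternative gives 0.
Others bid (4, 4, 5, 5): truth gives 0, best alternative gives 0.
(Remaining 250 profiles checked similarly; truth is weakly best in each.)
In every case the truthful bid is at least as good as any alternative, so it is a dominant strategy.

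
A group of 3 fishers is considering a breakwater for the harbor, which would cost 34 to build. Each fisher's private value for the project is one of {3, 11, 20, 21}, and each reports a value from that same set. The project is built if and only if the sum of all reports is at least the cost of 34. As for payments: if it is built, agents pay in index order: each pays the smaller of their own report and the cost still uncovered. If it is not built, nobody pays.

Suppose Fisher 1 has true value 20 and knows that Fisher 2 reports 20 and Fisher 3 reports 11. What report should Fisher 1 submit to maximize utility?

Report 3: project built, pays 3, utility 20 - 3 = 17.
Report 11: project built, pays 11, utility 20 - 11 = 9.
Report 20: project built, pays 20, utility 20 - 20 = 0.
Report 21: project built, pays 21, utility 20 - 21 = -1.
The best choice is 3 with utility 17.

3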